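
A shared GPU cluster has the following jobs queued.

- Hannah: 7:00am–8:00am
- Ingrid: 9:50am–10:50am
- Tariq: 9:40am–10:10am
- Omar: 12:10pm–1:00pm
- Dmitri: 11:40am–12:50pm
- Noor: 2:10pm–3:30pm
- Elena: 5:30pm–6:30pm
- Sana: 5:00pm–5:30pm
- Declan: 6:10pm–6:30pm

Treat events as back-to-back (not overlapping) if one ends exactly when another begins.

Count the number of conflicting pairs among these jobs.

3

Sorted by start: Hannah, Tariq, Ingrid, Dmitri, Omar, Noor, Sana, Elena, Declan.
Tariq starts after Hannah ends, so nothing later overlaps Hannah either.
Ingrid starts before Tariq ends → Tariq and Ingrid overlap.
Dmitri starts after Tariq ends, so nothing later overlaps Tariq either.
Dmitri starts after Ingrid ends, so nothing later overlaps Ingrid either.
Omar starts before Dmitri ends → Dmitri and Omar overlap.
Noor starts after Dmitri ends, so nothing later overlaps Dmitri either.
Noor starts after Omar ends, so nothing later overlaps Omar either.
Sana starts after Noor ends, so nothing later overlaps Noor either.
Elena starts exactly when Sana ends (back-to-back, no overlap), so nothing later overlaps Sana either.
Declan starts before Elena ends → Elena and Declan overlap.
Overlapping pairs: Declan & Elena, Dmitri & Omar, Ingrid & Tariq — 3 in total.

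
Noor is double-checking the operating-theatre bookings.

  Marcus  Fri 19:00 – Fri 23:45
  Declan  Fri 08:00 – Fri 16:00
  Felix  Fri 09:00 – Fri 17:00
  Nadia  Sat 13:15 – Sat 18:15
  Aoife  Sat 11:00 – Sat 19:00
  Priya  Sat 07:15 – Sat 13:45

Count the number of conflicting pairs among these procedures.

Sorted by start: Declan, Felix, Marcus, Priya, Aoife, Nadia.
Felix starts before Declan ends → Declan and Felix overlap.
Marcus starts after Declan ends — done with Declan.
Marcus starts after Felix ends — done with Felix.
Priya starts after Marcus ends — done with Marcus.
Aoife starts before Priya ends → Priya and Aoife overlap.
Nadia starts before Priya ends → Priya and Nadia overlap.
Nadia starts before Aoife ends → Aoife and Nadia overlap.
Overlapping pairs: Aoife & Nadia, Aoife & Priya, Declan & Felix, Nadia & Priya — 4 in total.

4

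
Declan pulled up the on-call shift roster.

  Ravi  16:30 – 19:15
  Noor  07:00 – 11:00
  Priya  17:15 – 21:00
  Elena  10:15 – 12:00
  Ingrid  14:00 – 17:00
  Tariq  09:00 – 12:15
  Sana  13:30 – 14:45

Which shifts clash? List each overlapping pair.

Sorted by start: Noor, Tariq, Elena, Sana, Ingrid, Ravi, Priya.
Tariq starts before Noor ends → Noor and Tariq overlap.
Elena starts before Noor ends → Noor and Elena overlap.
Sana starts after Noor ends — done with Noor.
Elena starts before Tariq ends → Tariq and Elena overlap.
Sana starts after Tariq ends — done with Tariq.
Sana starts after Elena ends — done with Elena.
Ingrid starts before Sana ends → Sana and Ingrid overlap.
Ravi starts after Sana ends — done with Sana.
Ravi starts before Ingrid ends → Ingrid and Ravi overlap.
Priya starts after Ingrid ends.
Priya starts before Ravi ends → Ravi and Priya overlap.

Elena & Noor, Elena & Tariq, Ingrid & Ravi, Ingrid & Sana, Noor & Tariq, Priya & Ravi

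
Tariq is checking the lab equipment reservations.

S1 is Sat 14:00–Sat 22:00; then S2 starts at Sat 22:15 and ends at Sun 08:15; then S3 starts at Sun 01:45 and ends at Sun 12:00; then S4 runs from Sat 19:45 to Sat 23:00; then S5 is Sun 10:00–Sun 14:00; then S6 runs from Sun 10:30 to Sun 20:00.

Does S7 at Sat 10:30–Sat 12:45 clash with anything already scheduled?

No — it doesn't clash with anything

S1: starts Sat 14:00 at or after S7 ends Sat 12:45 → clear.
S4: starts Sat 19:45 at or after S7 ends Sat 12:45 → clear.
S2: starts Sat 22:15 at or after S7 ends Sat 12:45 → clear.
S3: starts Sun 01:45 at or after S7 ends Sat 12:45 → clear.
S5: starts Sun 10:00 at or after S7 ends Sat 12:45 → clear.
S6: starts Sun 10:30 at or after S7 ends Sat 12:45 → clear.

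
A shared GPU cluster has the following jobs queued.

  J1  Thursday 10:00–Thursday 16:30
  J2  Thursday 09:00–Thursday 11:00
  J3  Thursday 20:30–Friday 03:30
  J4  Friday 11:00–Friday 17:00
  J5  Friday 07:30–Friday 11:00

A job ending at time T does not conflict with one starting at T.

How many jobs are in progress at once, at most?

Walk through starts and ends in time order (an end at T is processed before a start at T):
Thursday 09:00 start J2 → 1
Thursday 10:00 start J1 → 2
Thursday 11:00 end J2 → 1
Thursday 16:30 end J1 → 0
Thursday 20:30 start J3 → 1
Friday 03:30 end J3 → 0
Friday 07:30 start J5 → 1
Friday 11:00 end J5 → 0
Friday 11:00 start J4 → 1
Friday 17:00 end J4 → 0
Peak is 2, at Thursday 10:00 (J1, J2).

2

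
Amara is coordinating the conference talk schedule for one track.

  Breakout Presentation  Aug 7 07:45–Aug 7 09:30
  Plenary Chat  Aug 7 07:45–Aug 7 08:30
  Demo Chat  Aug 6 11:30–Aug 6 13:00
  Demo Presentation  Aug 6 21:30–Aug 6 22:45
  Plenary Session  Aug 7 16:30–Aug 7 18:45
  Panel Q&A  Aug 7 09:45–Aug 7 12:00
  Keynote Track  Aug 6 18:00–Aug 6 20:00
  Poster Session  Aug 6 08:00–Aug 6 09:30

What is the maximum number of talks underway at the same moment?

Walk through starts and ends in time order (an end at T is processed before a start at T):
Aug 6 08:00 start Poster Session → 1
Aug 6 09:30 end Poster Session → 0
Aug 6 11:30 start Demo Chat → 1
Aug 6 13:00 end Demo Chat → 0
Aug 6 18:00 start Keynote Track → 1
Aug 6 20:00 end Keynote Track → 0
Aug 6 21:30 start Demo Presentation → 1
Aug 6 22:45 end Demo Presentation → 0
Aug 7 07:45 start Breakout Presentation → 1
Aug 7 07:45 start Plenary Chat → 2
Aug 7 08:30 end Plenary Chat → 1
Aug 7 09:30 end Breakout Presentation → 0
Aug 7 09:45 start Panel Q&A → 1
Aug 7 12:00 end Panel Q&A → 0
Aug 7 16:30 start Plenary Session → 1
Aug 7 18:45 end Plenary Session → 0
Peak is 2, at Aug 7 07:45 (Breakout Presentation, Plenary Chat).

2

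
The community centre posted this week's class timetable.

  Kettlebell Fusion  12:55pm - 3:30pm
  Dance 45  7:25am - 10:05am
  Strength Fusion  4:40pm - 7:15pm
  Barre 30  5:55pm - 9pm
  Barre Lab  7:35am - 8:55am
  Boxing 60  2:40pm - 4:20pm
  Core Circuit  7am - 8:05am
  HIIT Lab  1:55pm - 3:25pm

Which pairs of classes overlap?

Barre 30 & Strength Fusion, Barre Lab & Core Circuit, Barre Lab & Dance 45, Boxing 60 & HIIT Lab, Boxing 60 & Kettlebell Fusion, Core Circuit & Dance 45, HIIT Lab & Kettlebell Fusion

Sorted by start: Core Circuit, Dance 45, Barre Lab, Kettlebell Fusion, HIIT Lab, Boxing 60, Strength Fusion, Barre 30.
Dance 45 starts before Core Circuit ends → Core Circuit and Dance 45 overlap.
Barre Lab starts before Core Circuit ends → Core Circuit and Barre Lab overlap.
Kettlebell Fusion starts after Core Circuit ends, so Core Circuit has no further overlaps.
Barre Lab starts before Dance 45 ends → Dance 45 and Barre Lab overlap.
Kettlebell Fusion starts after Dance 45 ends, so Dance 45 has no further overlaps.
Kettlebell Fusion starts after Barre Lab ends, so Barre Lab has no further overlaps.
HIIT Lab starts before Kettlebell Fusion ends → Kettlebell Fusion and HIIT Lab overlap.
Boxing 60 starts before Kettlebell Fusion ends → Kettlebell Fusion and Boxing 60 overlap.
Strength Fusion starts after Kettlebell Fusion ends, so Kettlebell Fusion has no further overlaps.
Boxing 60 starts before HIIT Lab ends → HIIT Lab and Boxing 60 overlap.
Strength Fusion starts after HIIT Lab ends, so HIIT Lab has no further overlaps.
Strength Fusion starts after Boxing 60 ends, so Boxing 60 has no further overlaps.
Barre 30 starts before Strength Fusion ends → Strength Fusion and Barre 30 overlap.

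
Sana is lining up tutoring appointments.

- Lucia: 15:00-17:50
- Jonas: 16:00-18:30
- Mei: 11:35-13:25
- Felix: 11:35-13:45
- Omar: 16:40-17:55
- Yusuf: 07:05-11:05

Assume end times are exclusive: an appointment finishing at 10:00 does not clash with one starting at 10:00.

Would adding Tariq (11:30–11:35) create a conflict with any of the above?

No — it doesn't clash with anything

Yusuf: ends 11:05 at or before Tariq starts 11:30 → clear.
Felix: starts 11:35 at or after Tariq ends 11:35 → clear.
Mei: starts 11:35 at or after Tariq ends 11:35 → clear.
Lucia: starts 15:00 at or after Tariq ends 11:35 → clear.
Jonas: starts 16:00 at or after Tariq ends 11:35 → clear.
Omar: starts 16:40 at or after Tariq ends 11:35 → clear.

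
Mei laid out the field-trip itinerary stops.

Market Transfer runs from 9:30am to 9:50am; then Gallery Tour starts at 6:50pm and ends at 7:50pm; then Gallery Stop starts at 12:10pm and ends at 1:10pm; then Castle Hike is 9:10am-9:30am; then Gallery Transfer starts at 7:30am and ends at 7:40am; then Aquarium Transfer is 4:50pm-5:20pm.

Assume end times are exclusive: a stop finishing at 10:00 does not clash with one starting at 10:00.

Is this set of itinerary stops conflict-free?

Yes

Sorted by start: Gallery Transfer, Castle Hike, Market Transfer, Gallery Stop, Aquarium Transfer, Gallery Tour.
Castle Hike starts after Gallery Transfer ends, so nothing later overlaps Gallery Transfer either.
Market Transfer starts exactly when Castle Hike ends (back-to-back, no overlap), so nothing later overlaps Castle Hike either.
Gallery Stop starts after Market Transfer ends, so nothing later overlaps Market Transfer either.
Aquarium Transfer starts after Gallery Stop ends, so nothing later overlaps Gallery Stop either.
Gallery Tour starts after Aquarium Transfer ends.
Every pair is clear; the schedule has no overlaps.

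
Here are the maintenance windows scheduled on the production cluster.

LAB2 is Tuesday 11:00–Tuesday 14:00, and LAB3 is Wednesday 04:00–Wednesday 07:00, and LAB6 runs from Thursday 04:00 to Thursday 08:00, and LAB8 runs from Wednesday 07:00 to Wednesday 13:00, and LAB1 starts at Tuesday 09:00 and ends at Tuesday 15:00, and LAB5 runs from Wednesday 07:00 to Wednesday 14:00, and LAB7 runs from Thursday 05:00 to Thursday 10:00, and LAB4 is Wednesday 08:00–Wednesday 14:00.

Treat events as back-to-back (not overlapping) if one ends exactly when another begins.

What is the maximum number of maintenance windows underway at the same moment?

Walk through starts and ends in time order (an end at T is processed before a start at T):
Tuesday 09:00 start LAB1 → 1
Tuesday 11:00 start LAB2 → 2
Tuesday 14:00 end LAB2 → 1
Tuesday 15:00 end LAB1 → 0
Wednesday 04:00 start LAB3 → 1
Wednesday 07:00 end LAB3 → 0
Wednesday 07:00 start LAB5 → 1
Wednesday 07:00 start LAB8 → 2
Wednesday 08:00 start LAB4 → 3
Wednesday 13:00 end LAB8 → 2
Wednesday 14:00 end LAB4 → 1
Wednesday 14:00 end LAB5 → 0
Thursday 04:00 start LAB6 → 1
Thursday 05:00 start LAB7 → 2
Thursday 08:00 end LAB6 → 1
Thursday 10:00 end LAB7 → 0
Peak is 3, at Wednesday 08:00 (LAB4, LAB5, LAB8).

3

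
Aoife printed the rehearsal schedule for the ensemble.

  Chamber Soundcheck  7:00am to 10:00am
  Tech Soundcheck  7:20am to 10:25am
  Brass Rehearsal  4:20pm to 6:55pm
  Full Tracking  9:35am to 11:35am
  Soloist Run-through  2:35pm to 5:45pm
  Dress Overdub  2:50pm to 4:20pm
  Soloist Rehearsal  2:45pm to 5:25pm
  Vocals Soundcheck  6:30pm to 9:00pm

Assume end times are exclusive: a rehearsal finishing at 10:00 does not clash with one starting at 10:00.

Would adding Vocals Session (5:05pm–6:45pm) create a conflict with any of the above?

Chamber Soundcheck: ends 10:00am at or before Vocals Session starts 5:05pm → clear.
Tech Soundcheck: ends 10:25am at or before Vocals Session starts 5:05pm → clear.
Full Tracking: ends 11:35am at or before Vocals Session starts 5:05pm → clear.
Soloist Run-through: starts 2:35pm before Vocals Session ends 6:45pm, and ends 5:45pm after Vocals Session starts 5:05pm → overlap.
Soloist Rehearsal: starts 2:45pm before Vocals Session ends 6:45pm, and ends 5:25pm after Vocals Session starts 5:05pm → overlap.
Dress Overdub: ends 4:20pm at or before Vocals Session starts 5:05pm → clear.
Brass Rehearsal: starts 4:20pm before Vocals Session ends 6:45pm, and ends 6:55pm after Vocals Session starts 5:05pm → overlap.
Vocals Soundcheck: starts 6:30pm before Vocals Session ends 6:45pm, and ends 9:00pm after Vocals Session starts 5:05pm → overlap.
Vocals Session overlaps Brass Rehearsal, Soloist Run-through, Soloist Rehearsal, Vocals Soundcheck.

Yes — it overlaps Brass Rehearsal, Soloist Rehearsal, Soloist Run-through, Vocals Soundcheck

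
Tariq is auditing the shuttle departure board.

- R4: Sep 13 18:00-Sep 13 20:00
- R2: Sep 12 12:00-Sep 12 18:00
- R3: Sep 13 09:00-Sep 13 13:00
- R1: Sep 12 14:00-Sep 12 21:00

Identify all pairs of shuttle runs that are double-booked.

R1 & R2

Check each pair: they overlap iff neither finishes before the other starts.
Sorted by start: R2, R1, R3, R4.
R1 starts before R2 ends → R2 and R1 overlap.
R3 starts after R2 ends, so nothing later overlaps R2 either.
R3 starts after R1 ends, so nothing later overlaps R1 either.
R4 starts after R3 ends.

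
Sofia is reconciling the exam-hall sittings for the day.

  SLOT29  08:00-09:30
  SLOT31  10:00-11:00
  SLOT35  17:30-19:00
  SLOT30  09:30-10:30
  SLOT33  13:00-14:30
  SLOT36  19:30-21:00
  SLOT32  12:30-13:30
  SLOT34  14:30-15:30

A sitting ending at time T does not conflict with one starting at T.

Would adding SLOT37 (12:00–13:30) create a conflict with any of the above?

Yes — it overlaps SLOT32, SLOT33

SLOT29: ends 09:30 at or before SLOT37 starts 12:00 → clear.
SLOT30: ends 10:30 at or before SLOT37 starts 12:00 → clear.
SLOT31: ends 11:00 at or before SLOT37 starts 12:00 → clear.
SLOT32: starts 12:30 before SLOT37 ends 13:30, and ends 13:30 after SLOT37 starts 12:00 → overlap.
SLOT33: starts 13:00 before SLOT37 ends 13:30, and ends 14:30 after SLOT37 starts 12:00 → overlap.
SLOT34: starts 14:30 at or after SLOT37 ends 13:30 → clear.
SLOT35: starts 17:30 at or after SLOT37 ends 13:30 → clear.
SLOT36: starts 19:30 at or after SLOT37 ends 13:30 → clear.
SLOT37 overlaps SLOT32, SLOT33.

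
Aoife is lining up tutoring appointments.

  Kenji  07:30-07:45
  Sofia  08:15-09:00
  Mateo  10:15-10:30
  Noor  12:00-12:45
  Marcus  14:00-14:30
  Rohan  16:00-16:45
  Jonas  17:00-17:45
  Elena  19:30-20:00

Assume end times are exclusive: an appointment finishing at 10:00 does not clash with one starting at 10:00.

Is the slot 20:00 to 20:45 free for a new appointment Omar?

Yes — the slot is free

Kenji: ends 07:45 at or before Omar starts 20:00 → clear.
Sofia: ends 09:00 at or before Omar starts 20:00 → clear.
Mateo: ends 10:30 at or before Omar starts 20:00 → clear.
Noor: ends 12:45 at or before Omar starts 20:00 → clear.
Marcus: ends 14:30 at or before Omar starts 20:00 → clear.
Rohan: ends 16:45 at or before Omar starts 20:00 → clear.
Jonas: ends 17:45 at or before Omar starts 20:00 → clear.
Elena: ends 20:00 at or before Omar starts 20:00 → clear.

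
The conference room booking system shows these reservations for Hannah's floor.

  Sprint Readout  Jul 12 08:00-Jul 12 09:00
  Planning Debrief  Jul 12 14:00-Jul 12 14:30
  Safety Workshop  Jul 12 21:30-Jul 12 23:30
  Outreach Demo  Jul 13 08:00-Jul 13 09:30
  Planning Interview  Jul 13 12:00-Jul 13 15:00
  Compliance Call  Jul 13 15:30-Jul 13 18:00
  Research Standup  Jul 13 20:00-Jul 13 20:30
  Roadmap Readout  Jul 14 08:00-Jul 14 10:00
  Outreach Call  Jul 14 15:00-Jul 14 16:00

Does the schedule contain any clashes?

No

Sorted by start: Sprint Readout, Planning Debrief, Safety Workshop, Outreach Demo, Planning Interview, Compliance Call, Research Standup, Roadmap Readout, Outreach Call.
Planning Debrief starts after Sprint Readout ends; Sprint Readout is clear from here.
Safety Workshop starts after Planning Debrief ends; Planning Debrief is clear from here.
Outreach Demo starts after Safety Workshop ends; Safety Workshop is clear from here.
Planning Interview starts after Outreach Demo ends; Outreach Demo is clear from here.
Compliance Call starts after Planning Interview ends; Planning Interview is clear from here.
Research Standup starts after Compliance Call ends; Compliance Call is clear from here.
Roadmap Readout starts after Research Standup ends; Research Standup is clear from here.
Outreach Call starts after Roadmap Readout ends.
Every pair is clear; the schedule has no overlaps.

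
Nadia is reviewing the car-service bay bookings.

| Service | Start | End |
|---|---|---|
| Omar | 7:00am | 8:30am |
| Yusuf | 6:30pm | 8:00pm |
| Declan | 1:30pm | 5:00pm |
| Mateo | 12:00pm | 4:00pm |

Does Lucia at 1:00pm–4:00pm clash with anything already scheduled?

Omar: ends 8:30am at or before Lucia starts 1:00pm → clear.
Mateo: starts 12:00pm before Lucia ends 4:00pm, and ends 4:00pm after Lucia starts 1:00pm → overlap.
Declan: starts 1:30pm before Lucia ends 4:00pm, and ends 5:00pm after Lucia starts 1:00pm → overlap.
Yusuf: starts 6:30pm at or after Lucia ends 4:00pm → clear.
Lucia overlaps Mateo, Declan.

Yes — it overlaps Declan, Mateo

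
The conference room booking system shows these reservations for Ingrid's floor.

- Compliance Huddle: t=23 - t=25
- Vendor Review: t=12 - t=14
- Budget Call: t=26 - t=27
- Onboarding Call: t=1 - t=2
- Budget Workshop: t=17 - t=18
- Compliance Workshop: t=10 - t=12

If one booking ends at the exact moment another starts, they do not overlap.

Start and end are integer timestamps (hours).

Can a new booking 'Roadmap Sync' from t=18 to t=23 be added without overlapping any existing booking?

Onboarding Call: ends t=2 at or before Roadmap Sync starts t=18 → clear.
Compliance Workshop: ends t=12 at or before Roadmap Sync starts t=18 → clear.
Vendor Review: ends t=14 at or before Roadmap Sync starts t=18 → clear.
Budget Workshop: ends t=18 at or before Roadmap Sync starts t=18 → clear.
Compliance Huddle: starts t=23 at or after Roadmap Sync ends t=23 → clear.
Budget Call: starts t=26 at or after Roadmap Sync ends t=23 → clear.

Yes — the slot is free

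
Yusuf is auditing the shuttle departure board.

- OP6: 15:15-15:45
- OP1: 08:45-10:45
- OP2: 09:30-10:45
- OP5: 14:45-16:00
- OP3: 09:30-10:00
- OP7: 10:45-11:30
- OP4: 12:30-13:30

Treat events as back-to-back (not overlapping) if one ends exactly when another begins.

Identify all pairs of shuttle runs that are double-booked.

OP1 & OP2, OP1 & OP3, OP2 & OP3, OP5 & OP6

Sorted by start: OP1, OP2, OP3, OP7, OP4, OP5, OP6.
OP2 starts before OP1 ends → OP1 and OP2 overlap.
OP3 starts before OP1 ends → OP1 and OP3 overlap.
OP7 starts exactly when OP1 ends (back-to-back, no overlap), so OP1 has no further overlaps.
OP3 starts before OP2 ends → OP2 and OP3 overlap.
OP7 starts exactly when OP2 ends (back-to-back, no overlap), so OP2 has no further overlaps.
OP7 starts after OP3 ends, so OP3 has no further overlaps.
OP4 starts after OP7 ends, so OP7 has no further overlaps.
OP5 starts after OP4 ends, so OP4 has no further overlaps.
OP6 starts before OP5 ends → OP5 and OP6 overlap.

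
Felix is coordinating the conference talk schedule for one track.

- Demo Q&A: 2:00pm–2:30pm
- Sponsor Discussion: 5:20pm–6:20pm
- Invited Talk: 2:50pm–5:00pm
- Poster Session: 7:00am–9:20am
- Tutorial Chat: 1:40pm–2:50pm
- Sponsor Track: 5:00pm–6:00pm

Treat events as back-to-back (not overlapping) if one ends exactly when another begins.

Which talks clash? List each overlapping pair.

Demo Q&A & Tutorial Chat, Sponsor Discussion & Sponsor Track

Two intervals overlap when each starts before the other ends.
Sorted by start: Poster Session, Tutorial Chat, Demo Q&A, Invited Talk, Sponsor Track, Sponsor Discussion.
Tutorial Chat starts after Poster Session ends, so nothing later overlaps Poster Session either.
Demo Q&A starts before Tutorial Chat ends → Tutorial Chat and Demo Q&A overlap.
Invited Talk starts exactly when Tutorial Chat ends (back-to-back, no overlap), so nothing later overlaps Tutorial Chat either.
Invited Talk starts after Demo Q&A ends, so nothing later overlaps Demo Q&A either.
Sponsor Track starts exactly when Invited Talk ends (back-to-back, no overlap), so nothing later overlaps Invited Talk either.
Sponsor Discussion starts before Sponsor Track ends → Sponsor Track and Sponsor Discussion overlap.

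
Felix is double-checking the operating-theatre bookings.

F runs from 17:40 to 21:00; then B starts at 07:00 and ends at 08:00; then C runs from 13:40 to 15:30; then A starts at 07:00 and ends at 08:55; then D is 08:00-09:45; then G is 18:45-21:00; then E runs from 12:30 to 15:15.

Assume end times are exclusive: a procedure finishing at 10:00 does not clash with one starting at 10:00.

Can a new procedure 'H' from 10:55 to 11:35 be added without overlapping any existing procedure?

Yes — the slot is free

A: ends 08:55 at or before H starts 10:55 → clear.
B: ends 08:00 at or before H starts 10:55 → clear.
D: ends 09:45 at or before H starts 10:55 → clear.
E: starts 12:30 at or after H ends 11:35 → clear.
C: starts 13:40 at or after H ends 11:35 → clear.
F: starts 17:40 at or after H ends 11:35 → clear.
G: starts 18:45 at or after H ends 11:35 → clear.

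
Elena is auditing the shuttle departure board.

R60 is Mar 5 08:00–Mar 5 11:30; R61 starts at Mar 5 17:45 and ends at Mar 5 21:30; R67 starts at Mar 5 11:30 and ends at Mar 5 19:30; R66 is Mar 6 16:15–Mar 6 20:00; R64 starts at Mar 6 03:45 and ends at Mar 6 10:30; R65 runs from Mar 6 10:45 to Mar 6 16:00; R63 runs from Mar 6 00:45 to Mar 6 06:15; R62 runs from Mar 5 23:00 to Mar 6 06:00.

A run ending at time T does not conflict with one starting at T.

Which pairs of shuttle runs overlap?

Sorted by start: R60, R67, R61, R62, R63, R64, R65, R66.
R67 starts exactly when R60 ends (back-to-back, no overlap), so R60 has no further overlaps.
R61 starts before R67 ends → R67 and R61 overlap.
R62 starts after R67 ends, so R67 has no further overlaps.
R62 starts after R61 ends, so R61 has no further overlaps.
R63 starts before R62 ends → R62 and R63 overlap.
R64 starts before R62 ends → R62 and R64 overlap.
R65 starts after R62 ends, so R62 has no further overlaps.
R64 starts before R63 ends → R63 and R64 overlap.
R65 starts after R63 ends, so R63 has no further overlaps.
R65 starts after R64 ends, so R64 has no further overlaps.
R66 starts after R65 ends.

R61 & R67, R62 & R63, R62 & R64, R63 & R64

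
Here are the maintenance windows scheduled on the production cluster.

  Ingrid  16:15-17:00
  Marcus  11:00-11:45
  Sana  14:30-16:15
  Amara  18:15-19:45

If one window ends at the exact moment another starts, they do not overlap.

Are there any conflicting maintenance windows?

Check each pair: they overlap iff neither finishes before the other starts.
Sorted by start: Marcus, Sana, Ingrid, Amara.
Sana starts after Marcus ends; Marcus is clear from here.
Ingrid starts exactly when Sana ends (back-to-back, no overlap); Sana is clear from here.
Amara starts after Ingrid ends.
Every pair is clear; the schedule has no overlaps.

No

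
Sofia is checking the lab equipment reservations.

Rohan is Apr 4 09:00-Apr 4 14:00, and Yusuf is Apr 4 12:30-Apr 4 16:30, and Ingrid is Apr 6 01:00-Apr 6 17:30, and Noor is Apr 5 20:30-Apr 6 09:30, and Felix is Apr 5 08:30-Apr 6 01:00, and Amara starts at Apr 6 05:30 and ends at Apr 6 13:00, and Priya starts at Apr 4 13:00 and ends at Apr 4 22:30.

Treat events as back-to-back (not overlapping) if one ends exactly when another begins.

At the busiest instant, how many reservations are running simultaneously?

Sort all start/end points and keep a running count:
Apr 4 09:00 start Rohan → 1
Apr 4 12:30 start Yusuf → 2
Apr 4 13:00 start Priya → 3
Apr 4 14:00 end Rohan → 2
Apr 4 16:30 end Yusuf → 1
Apr 4 22:30 end Priya → 0
Apr 5 08:30 start Felix → 1
Apr 5 20:30 start Noor → 2
Apr 6 01:00 end Felix → 1
Apr 6 01:00 start Ingrid → 2
Apr 6 05:30 start Amara → 3
Apr 6 09:30 end Noor → 2
Apr 6 13:00 end Amara → 1
Apr 6 17:30 end Ingrid → 0
Peak is 3, at Apr 4 13:00 (Priya, Rohan, Yusuf).

3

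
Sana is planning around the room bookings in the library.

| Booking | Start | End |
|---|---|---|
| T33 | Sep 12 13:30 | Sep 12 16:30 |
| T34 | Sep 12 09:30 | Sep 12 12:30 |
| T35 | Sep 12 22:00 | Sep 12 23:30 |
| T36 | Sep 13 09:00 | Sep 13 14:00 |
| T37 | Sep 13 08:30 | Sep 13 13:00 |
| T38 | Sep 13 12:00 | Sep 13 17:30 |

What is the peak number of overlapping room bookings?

Walk through starts and ends in time order (an end at T is processed before a start at T):
Sep 12 09:30 start T34 → 1
Sep 12 12:30 end T34 → 0
Sep 12 13:30 start T33 → 1
Sep 12 16:30 end T33 → 0
Sep 12 22:00 start T35 → 1
Sep 12 23:30 end T35 → 0
Sep 13 08:30 start T37 → 1
Sep 13 09:00 start T36 → 2
Sep 13 12:00 start T38 → 3
Sep 13 13:00 end T37 → 2
Sep 13 14:00 end T36 → 1
Sep 13 17:30 end T38 → 0
Peak is 3, at Sep 13 12:00 (T36, T37, T38).

3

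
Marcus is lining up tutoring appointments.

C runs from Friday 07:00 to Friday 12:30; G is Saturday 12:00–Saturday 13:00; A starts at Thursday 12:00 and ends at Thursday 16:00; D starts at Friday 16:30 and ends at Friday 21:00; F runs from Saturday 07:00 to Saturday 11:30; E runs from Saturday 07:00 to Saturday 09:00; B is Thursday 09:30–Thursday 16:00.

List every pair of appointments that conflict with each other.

Sorted by start: B, A, C, D, E, F, G.
A starts before B ends → B and A overlap.
C starts after B ends — done with B.
C starts after A ends — done with A.
D starts after C ends — done with C.
E starts after D ends — done with D.
F starts before E ends → E and F overlap.
G starts after E ends.
G starts after F ends.

A & B, E & F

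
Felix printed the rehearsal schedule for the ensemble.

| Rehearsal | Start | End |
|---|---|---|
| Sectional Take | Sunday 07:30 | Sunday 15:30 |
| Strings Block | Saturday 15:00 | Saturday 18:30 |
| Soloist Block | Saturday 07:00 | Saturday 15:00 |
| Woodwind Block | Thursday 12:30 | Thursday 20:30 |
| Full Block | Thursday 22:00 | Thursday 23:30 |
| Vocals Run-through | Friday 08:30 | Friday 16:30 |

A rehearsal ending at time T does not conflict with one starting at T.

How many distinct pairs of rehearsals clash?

0

Check each pair: they overlap iff neither finishes before the other starts.
Sorted by start: Woodwind Block, Full Block, Vocals Run-through, Soloist Block, Strings Block, Sectional Take.
Full Block starts after Woodwind Block ends, so nothing later overlaps Woodwind Block either.
Vocals Run-through starts after Full Block ends, so nothing later overlaps Full Block either.
Soloist Block starts after Vocals Run-through ends, so nothing later overlaps Vocals Run-through either.
Strings Block starts exactly when Soloist Block ends (back-to-back, no overlap), so nothing later overlaps Soloist Block either.
Sectional Take starts after Strings Block ends.
No pair overlaps.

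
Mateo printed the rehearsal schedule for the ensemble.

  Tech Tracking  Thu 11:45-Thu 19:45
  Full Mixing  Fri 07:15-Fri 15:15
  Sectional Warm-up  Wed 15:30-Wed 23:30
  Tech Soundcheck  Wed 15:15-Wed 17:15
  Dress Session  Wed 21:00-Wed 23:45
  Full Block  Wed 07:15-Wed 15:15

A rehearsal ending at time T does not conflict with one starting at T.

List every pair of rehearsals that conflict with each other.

Dress Session & Sectional Warm-up, Sectional Warm-up & Tech Soundcheck

Sorted by start: Full Block, Tech Soundcheck, Sectional Warm-up, Dress Session, Tech Tracking, Full Mixing.
Tech Soundcheck starts exactly when Full Block ends (back-to-back, no overlap), so nothing later overlaps Full Block either.
Sectional Warm-up starts before Tech Soundcheck ends → Tech Soundcheck and Sectional Warm-up overlap.
Dress Session starts after Tech Soundcheck ends, so nothing later overlaps Tech Soundcheck either.
Dress Session starts before Sectional Warm-up ends → Sectional Warm-up and Dress Session overlap.
Tech Tracking starts after Sectional Warm-up ends, so nothing later overlaps Sectional Warm-up either.
Tech Tracking starts after Dress Session ends, so nothing later overlaps Dress Session either.
Full Mixing starts after Tech Tracking ends.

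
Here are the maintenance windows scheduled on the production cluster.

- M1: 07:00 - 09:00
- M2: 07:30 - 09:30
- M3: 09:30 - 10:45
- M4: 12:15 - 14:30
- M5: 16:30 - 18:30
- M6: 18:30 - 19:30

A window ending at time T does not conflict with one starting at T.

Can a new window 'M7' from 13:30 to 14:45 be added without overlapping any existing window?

No — it overlaps M4

M1: ends 09:00 at or before M7 starts 13:30 → clear.
M2: ends 09:30 at or before M7 starts 13:30 → clear.
M3: ends 10:45 at or before M7 starts 13:30 → clear.
M4: starts 12:15 before M7 ends 14:45, and ends 14:30 after M7 starts 13:30 → overlap.
M5: starts 16:30 at or after M7 ends 14:45 → clear.
M6: starts 18:30 at or after M7 ends 14:45 → clear.
M7 overlaps M4.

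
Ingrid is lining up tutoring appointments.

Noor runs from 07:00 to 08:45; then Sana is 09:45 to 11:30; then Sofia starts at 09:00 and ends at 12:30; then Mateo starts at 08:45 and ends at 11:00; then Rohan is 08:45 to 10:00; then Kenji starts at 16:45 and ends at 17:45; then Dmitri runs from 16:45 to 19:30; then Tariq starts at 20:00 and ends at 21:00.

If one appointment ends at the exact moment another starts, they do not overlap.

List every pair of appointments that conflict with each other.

Sorted by start: Noor, Mateo, Rohan, Sofia, Sana, Kenji, Dmitri, Tariq.
Mateo starts exactly when Noor ends (back-to-back, no overlap); Noor is clear from here.
Rohan starts before Mateo ends → Mateo and Rohan overlap.
Sofia starts before Mateo ends → Mateo and Sofia overlap.
Sana starts before Mateo ends → Mateo and Sana overlap.
Kenji starts after Mateo ends; Mateo is clear from here.
Sofia starts before Rohan ends → Rohan and Sofia overlap.
Sana starts before Rohan ends → Rohan and Sana overlap.
Kenji starts after Rohan ends; Rohan is clear from here.
Sana starts before Sofia ends → Sofia and Sana overlap.
Kenji starts after Sofia ends; Sofia is clear from here.
Kenji starts after Sana ends; Sana is clear from here.
Dmitri starts before Kenji ends → Kenji and Dmitri overlap.
Tariq starts after Kenji ends.
Tariq starts after Dmitri ends.

Dmitri & Kenji, Mateo & Rohan, Mateo & Sana, Mateo & Sofia, Rohan & Sana, Rohan & Sofia, Sana & Sofia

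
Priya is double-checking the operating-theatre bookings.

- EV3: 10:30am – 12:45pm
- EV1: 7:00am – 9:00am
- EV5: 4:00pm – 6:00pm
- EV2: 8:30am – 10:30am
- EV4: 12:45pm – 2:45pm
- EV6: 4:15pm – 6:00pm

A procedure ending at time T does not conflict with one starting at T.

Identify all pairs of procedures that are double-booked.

EV1 & EV2, EV5 & EV6

Sorted by start: EV1, EV2, EV3, EV4, EV5, EV6.
EV2 starts before EV1 ends → EV1 and EV2 overlap.
EV3 starts after EV1 ends, so nothing later overlaps EV1 either.
EV3 starts exactly when EV2 ends (back-to-back, no overlap), so nothing later overlaps EV2 either.
EV4 starts exactly when EV3 ends (back-to-back, no overlap), so nothing later overlaps EV3 either.
EV5 starts after EV4 ends, so nothing later overlaps EV4 either.
EV6 starts before EV5 ends → EV5 and EV6 overlap.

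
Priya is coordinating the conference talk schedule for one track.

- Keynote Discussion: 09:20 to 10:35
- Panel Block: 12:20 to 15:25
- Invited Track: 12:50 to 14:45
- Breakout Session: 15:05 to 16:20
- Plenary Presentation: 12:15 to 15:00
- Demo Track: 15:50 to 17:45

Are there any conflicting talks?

Sorted by start: Keynote Discussion, Plenary Presentation, Panel Block, Invited Track, Breakout Session, Demo Track.
Plenary Presentation starts after Keynote Discussion ends; Keynote Discussion is clear from here.
Panel Block starts before Plenary Presentation ends → Plenary Presentation and Panel Block overlap.
That's a conflict, so the schedule is not conflict-free.

Yes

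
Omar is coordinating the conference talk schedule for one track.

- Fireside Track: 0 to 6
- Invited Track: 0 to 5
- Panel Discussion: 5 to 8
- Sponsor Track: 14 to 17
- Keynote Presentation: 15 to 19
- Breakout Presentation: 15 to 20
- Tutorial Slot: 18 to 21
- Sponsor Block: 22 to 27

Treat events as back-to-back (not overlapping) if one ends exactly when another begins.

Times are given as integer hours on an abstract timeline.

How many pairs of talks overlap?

7

Check each pair: they overlap iff neither finishes before the other starts.
Sorted by start: Fireside Track, Invited Track, Panel Discussion, Sponsor Track, Keynote Presentation, Breakout Presentation, Tutorial Slot, Sponsor Block.
Invited Track starts before Fireside Track ends → Fireside Track and Invited Track overlap.
Panel Discussion starts before Fireside Track ends → Fireside Track and Panel Discussion overlap.
Sponsor Track starts after Fireside Track ends — done with Fireside Track.
Panel Discussion starts exactly when Invited Track ends (back-to-back, no overlap) — done with Invited Track.
Sponsor Track starts after Panel Discussion ends — done with Panel Discussion.
Keynote Presentation starts before Sponsor Track ends → Sponsor Track and Keynote Presentation overlap.
Breakout Presentation starts before Sponsor Track ends → Sponsor Track and Breakout Presentation overlap.
Tutorial Slot starts after Sponsor Track ends — done with Sponsor Track.
Breakout Presentation starts before Keynote Presentation ends → Keynote Presentation and Breakout Presentation overlap.
Tutorial Slot starts before Keynote Presentation ends → Keynote Presentation and Tutorial Slot overlap.
Sponsor Block starts after Keynote Presentation ends.
Tutorial Slot starts before Breakout Presentation ends → Breakout Presentation and Tutorial Slot overlap.
Sponsor Block starts after Breakout Presentation ends.
Sponsor Block starts after Tutorial Slot ends.
Overlapping pairs: Breakout Presentation & Keynote Presentation, Breakout Presentation & Sponsor Track, Breakout Presentation & Tutorial Slot, Fireside Track & Invited Track, Fireside Track & Panel Discussion, Keynote Presentation & Sponsor Track, Keynote Presentation & Tutorial Slot — 7 in total.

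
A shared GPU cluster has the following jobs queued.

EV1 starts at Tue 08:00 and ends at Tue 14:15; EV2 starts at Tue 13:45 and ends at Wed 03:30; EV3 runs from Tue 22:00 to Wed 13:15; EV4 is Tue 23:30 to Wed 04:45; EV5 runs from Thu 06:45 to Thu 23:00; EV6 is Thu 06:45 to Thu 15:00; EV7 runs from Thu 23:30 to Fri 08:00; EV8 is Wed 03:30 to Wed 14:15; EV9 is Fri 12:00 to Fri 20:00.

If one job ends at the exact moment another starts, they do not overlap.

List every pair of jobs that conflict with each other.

EV1 & EV2, EV2 & EV3, EV2 & EV4, EV3 & EV4, EV3 & EV8, EV4 & EV8, EV5 & EV6

Sorted by start: EV1, EV2, EV3, EV4, EV8, EV5, EV6, EV7, EV9.
EV2 starts before EV1 ends → EV1 and EV2 overlap.
EV3 starts after EV1 ends — done with EV1.
EV3 starts before EV2 ends → EV2 and EV3 overlap.
EV4 starts before EV2 ends → EV2 and EV4 overlap.
EV8 starts exactly when EV2 ends (back-to-back, no overlap) — done with EV2.
EV4 starts before EV3 ends → EV3 and EV4 overlap.
EV8 starts before EV3 ends → EV3 and EV8 overlap.
EV5 starts after EV3 ends — done with EV3.
EV8 starts before EV4 ends → EV4 and EV8 overlap.
EV5 starts after EV4 ends — done with EV4.
EV5 starts after EV8 ends — done with EV8.
EV6 starts before EV5 ends → EV5 and EV6 overlap.
EV7 starts after EV5 ends — done with EV5.
EV7 starts after EV6 ends — done with EV6.
EV9 starts after EV7 ends.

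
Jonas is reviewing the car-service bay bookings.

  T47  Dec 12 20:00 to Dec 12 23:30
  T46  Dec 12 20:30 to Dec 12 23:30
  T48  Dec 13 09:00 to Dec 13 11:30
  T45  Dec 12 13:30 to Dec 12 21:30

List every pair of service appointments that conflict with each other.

T45 & T46, T45 & T47, T46 & T47

Check each pair: they overlap iff neither finishes before the other starts.
Sorted by start: T45, T47, T46, T48.
T47 starts before T45 ends → T45 and T47 overlap.
T46 starts before T45 ends → T45 and T46 overlap.
T48 starts after T45 ends.
T46 starts before T47 ends → T47 and T46 overlap.
T48 starts after T47 ends.
T48 starts after T46 ends.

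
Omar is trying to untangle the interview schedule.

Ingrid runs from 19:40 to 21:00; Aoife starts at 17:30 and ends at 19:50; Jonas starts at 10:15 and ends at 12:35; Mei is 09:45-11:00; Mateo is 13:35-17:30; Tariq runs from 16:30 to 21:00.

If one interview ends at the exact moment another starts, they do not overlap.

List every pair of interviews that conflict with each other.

Aoife & Ingrid, Aoife & Tariq, Ingrid & Tariq, Jonas & Mei, Mateo & Tariq

Sorted by start: Mei, Jonas, Mateo, Tariq, Aoife, Ingrid.
Jonas starts before Mei ends → Mei and Jonas overlap.
Mateo starts after Mei ends; Mei is clear from here.
Mateo starts after Jonas ends; Jonas is clear from here.
Tariq starts before Mateo ends → Mateo and Tariq overlap.
Aoife starts exactly when Mateo ends (back-to-back, no overlap); Mateo is clear from here.
Aoife starts before Tariq ends → Tariq and Aoife overlap.
Ingrid starts before Tariq ends → Tariq and Ingrid overlap.
Ingrid starts before Aoife ends → Aoife and Ingrid overlap.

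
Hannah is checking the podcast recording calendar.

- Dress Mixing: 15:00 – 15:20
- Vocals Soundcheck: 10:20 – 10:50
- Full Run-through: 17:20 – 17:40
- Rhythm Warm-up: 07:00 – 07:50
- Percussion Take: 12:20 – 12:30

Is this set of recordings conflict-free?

Two intervals overlap when each starts before the other ends.
Sorted by start: Rhythm Warm-up, Vocals Soundcheck, Percussion Take, Dress Mixing, Full Run-through.
Vocals Soundcheck starts after Rhythm Warm-up ends, so nothing later overlaps Rhythm Warm-up either.
Percussion Take starts after Vocals Soundcheck ends, so nothing later overlaps Vocals Soundcheck either.
Dress Mixing starts after Percussion Take ends, so nothing later overlaps Percussion Take either.
Full Run-through starts after Dress Mixing ends.
Every pair is clear; the schedule has no overlaps.

Yes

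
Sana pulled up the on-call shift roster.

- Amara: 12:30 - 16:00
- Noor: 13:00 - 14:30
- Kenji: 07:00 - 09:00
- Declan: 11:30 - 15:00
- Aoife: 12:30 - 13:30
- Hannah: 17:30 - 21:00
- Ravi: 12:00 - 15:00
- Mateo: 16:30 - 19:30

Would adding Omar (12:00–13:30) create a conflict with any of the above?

Yes — it overlaps Amara, Aoife, Declan, Noor, Ravi

Kenji: ends 09:00 at or before Omar starts 12:00 → clear.
Declan: starts 11:30 before Omar ends 13:30, and ends 15:00 after Omar starts 12:00 → overlap.
Ravi: starts 12:00 before Omar ends 13:30, and ends 15:00 after Omar starts 12:00 → overlap.
Amara: starts 12:30 before Omar ends 13:30, and ends 16:00 after Omar starts 12:00 → overlap.
Aoife: starts 12:30 before Omar ends 13:30, and ends 13:30 after Omar starts 12:00 → overlap.
Noor: starts 13:00 before Omar ends 13:30, and ends 14:30 after Omar starts 12:00 → overlap.
Mateo: starts 16:30 at or after Omar ends 13:30 → clear.
Hannah: starts 17:30 at or after Omar ends 13:30 → clear.
Omar overlaps Ravi, Noor, Declan, Amara, Aoife.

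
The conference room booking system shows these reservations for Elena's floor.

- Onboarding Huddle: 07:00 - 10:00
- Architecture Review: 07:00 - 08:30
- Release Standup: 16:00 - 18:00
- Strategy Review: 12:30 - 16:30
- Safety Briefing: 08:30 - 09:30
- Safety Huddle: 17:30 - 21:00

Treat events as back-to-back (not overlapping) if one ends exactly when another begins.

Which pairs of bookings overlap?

Sorted by start: Onboarding Huddle, Architecture Review, Safety Briefing, Strategy Review, Release Standup, Safety Huddle.
Architecture Review starts before Onboarding Huddle ends → Onboarding Huddle and Architecture Review overlap.
Safety Briefing starts before Onboarding Huddle ends → Onboarding Huddle and Safety Briefing overlap.
Strategy Review starts after Onboarding Huddle ends, so Onboarding Huddle has no further overlaps.
Safety Briefing starts exactly when Architecture Review ends (back-to-back, no overlap), so Architecture Review has no further overlaps.
Strategy Review starts after Safety Briefing ends, so Safety Briefing has no further overlaps.
Release Standup starts before Strategy Review ends → Strategy Review and Release Standup overlap.
Safety Huddle starts after Strategy Review ends.
Safety Huddle starts before Release Standup ends → Release Standup and Safety Huddle overlap.

Architecture Review & Onboarding Huddle, Onboarding Huddle & Safety Briefing, Release Standup & Safety Huddle, Release Standup & Strategy Review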